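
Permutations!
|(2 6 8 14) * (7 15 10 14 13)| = |(2 6 8 13 7 15 10 14)| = 8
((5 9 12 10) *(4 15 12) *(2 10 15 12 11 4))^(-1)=(2 9 5 10)(4 11 15 12)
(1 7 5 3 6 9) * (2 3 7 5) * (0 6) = (0 6 9 1 5 7 2 3) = [6, 5, 3, 0, 4, 7, 9, 2, 8, 1]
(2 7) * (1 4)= (1 4)(2 7)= [0, 4, 7, 3, 1, 5, 6, 2]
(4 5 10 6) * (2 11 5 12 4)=(2 11 5 10 6)(4 12)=[0, 1, 11, 3, 12, 10, 2, 7, 8, 9, 6, 5, 4]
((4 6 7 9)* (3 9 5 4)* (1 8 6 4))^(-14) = ((1 8 6 7 5)(3 9))^(-14) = (9)(1 8 6 7 5)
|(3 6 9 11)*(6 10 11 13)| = |(3 10 11)(6 9 13)| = 3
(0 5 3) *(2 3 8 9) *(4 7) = (0 5 8 9 2 3)(4 7) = [5, 1, 3, 0, 7, 8, 6, 4, 9, 2]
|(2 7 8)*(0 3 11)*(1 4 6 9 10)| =15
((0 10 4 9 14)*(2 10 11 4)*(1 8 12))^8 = (0 9 11 14 4)(1 12 8)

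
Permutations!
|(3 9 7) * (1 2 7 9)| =|(9)(1 2 7 3)| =4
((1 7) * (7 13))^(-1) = ((1 13 7))^(-1) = (1 7 13)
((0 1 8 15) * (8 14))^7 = (0 14 15 1 8)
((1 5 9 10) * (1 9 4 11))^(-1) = (1 11 4 5)(9 10)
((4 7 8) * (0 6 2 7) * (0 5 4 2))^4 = (2 7 8)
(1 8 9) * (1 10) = (1 8 9 10) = [0, 8, 2, 3, 4, 5, 6, 7, 9, 10, 1]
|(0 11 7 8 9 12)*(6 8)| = 7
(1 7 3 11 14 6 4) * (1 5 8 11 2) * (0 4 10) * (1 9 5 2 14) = (0 4 2 9 5 8 11 1 7 3 14 6 10) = [4, 7, 9, 14, 2, 8, 10, 3, 11, 5, 0, 1, 12, 13, 6]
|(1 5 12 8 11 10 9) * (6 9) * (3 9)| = |(1 5 12 8 11 10 6 3 9)| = 9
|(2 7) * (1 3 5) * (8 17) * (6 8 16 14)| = |(1 3 5)(2 7)(6 8 17 16 14)| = 30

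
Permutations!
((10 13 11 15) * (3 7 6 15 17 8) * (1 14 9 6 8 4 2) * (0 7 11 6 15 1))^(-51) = (0 17 8 2 11 7 4 3)(1 13 15 14 6 10 9)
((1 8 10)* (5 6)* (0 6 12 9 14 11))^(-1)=((0 6 5 12 9 14 11)(1 8 10))^(-1)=(0 11 14 9 12 5 6)(1 10 8)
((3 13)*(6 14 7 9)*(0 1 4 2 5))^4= (14)(0 5 2 4 1)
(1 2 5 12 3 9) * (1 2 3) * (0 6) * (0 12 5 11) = (0 6 12 1 3 9 2 11) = [6, 3, 11, 9, 4, 5, 12, 7, 8, 2, 10, 0, 1]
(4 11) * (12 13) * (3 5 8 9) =[0, 1, 2, 5, 11, 8, 6, 7, 9, 3, 10, 4, 13, 12] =(3 5 8 9)(4 11)(12 13)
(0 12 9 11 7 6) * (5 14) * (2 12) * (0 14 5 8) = (0 2 12 9 11 7 6 14 8) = [2, 1, 12, 3, 4, 5, 14, 6, 0, 11, 10, 7, 9, 13, 8]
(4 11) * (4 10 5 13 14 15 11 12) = (4 12)(5 13 14 15 11 10) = [0, 1, 2, 3, 12, 13, 6, 7, 8, 9, 5, 10, 4, 14, 15, 11]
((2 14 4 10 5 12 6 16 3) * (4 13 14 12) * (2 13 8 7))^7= (2 8 13 16 12 7 14 3 6)(4 10 5)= ((2 12 6 16 3 13 14 8 7)(4 10 5))^7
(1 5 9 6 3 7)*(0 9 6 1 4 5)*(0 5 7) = [9, 5, 2, 0, 7, 6, 3, 4, 8, 1] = (0 9 1 5 6 3)(4 7)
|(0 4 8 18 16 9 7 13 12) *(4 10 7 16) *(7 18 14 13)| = |(0 10 18 4 8 14 13 12)(9 16)| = 8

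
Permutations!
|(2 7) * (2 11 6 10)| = |(2 7 11 6 10)| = 5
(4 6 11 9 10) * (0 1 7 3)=[1, 7, 2, 0, 6, 5, 11, 3, 8, 10, 4, 9]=(0 1 7 3)(4 6 11 9 10)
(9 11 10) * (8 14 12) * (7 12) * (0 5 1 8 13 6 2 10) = (0 5 1 8 14 7 12 13 6 2 10 9 11) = [5, 8, 10, 3, 4, 1, 2, 12, 14, 11, 9, 0, 13, 6, 7]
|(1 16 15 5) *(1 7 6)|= |(1 16 15 5 7 6)|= 6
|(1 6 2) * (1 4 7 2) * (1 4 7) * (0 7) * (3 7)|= 12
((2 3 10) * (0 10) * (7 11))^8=(11)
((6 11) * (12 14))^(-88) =((6 11)(12 14))^(-88) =(14)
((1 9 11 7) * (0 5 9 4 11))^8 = ((0 5 9)(1 4 11 7))^8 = (11)(0 9 5)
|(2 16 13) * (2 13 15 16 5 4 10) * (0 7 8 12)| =4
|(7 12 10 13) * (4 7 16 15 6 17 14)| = |(4 7 12 10 13 16 15 6 17 14)| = 10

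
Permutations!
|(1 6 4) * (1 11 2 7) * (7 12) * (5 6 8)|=9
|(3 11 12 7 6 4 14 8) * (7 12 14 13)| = |(3 11 14 8)(4 13 7 6)| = 4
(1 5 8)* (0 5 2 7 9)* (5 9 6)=(0 9)(1 2 7 6 5 8)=[9, 2, 7, 3, 4, 8, 5, 6, 1, 0]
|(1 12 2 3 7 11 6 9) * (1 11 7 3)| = |(1 12 2)(6 9 11)| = 3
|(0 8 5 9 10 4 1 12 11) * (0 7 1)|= 12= |(0 8 5 9 10 4)(1 12 11 7)|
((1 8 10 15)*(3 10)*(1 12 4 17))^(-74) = (1 4 15 3)(8 17 12 10)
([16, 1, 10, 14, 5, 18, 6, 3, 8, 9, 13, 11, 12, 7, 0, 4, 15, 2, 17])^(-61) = (0 5 10 14 4 2 3 15 17 7 16 18 13)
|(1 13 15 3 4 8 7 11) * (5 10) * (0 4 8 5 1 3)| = 28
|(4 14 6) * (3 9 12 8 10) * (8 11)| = 6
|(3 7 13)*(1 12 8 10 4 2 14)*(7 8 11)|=11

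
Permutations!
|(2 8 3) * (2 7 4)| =|(2 8 3 7 4)| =5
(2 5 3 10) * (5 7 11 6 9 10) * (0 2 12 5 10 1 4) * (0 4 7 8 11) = (0 2 8 11 6 9 1 7)(3 10 12 5) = [2, 7, 8, 10, 4, 3, 9, 0, 11, 1, 12, 6, 5]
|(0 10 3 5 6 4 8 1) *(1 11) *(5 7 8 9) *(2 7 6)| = |(0 10 3 6 4 9 5 2 7 8 11 1)| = 12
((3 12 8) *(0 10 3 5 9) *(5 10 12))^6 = (0 9 5 3 10 8 12)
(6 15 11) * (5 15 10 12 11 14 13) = [0, 1, 2, 3, 4, 15, 10, 7, 8, 9, 12, 6, 11, 5, 13, 14] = (5 15 14 13)(6 10 12 11)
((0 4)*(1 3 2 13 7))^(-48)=((0 4)(1 3 2 13 7))^(-48)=(1 2 7 3 13)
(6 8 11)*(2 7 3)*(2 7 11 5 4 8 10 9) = (2 11 6 10 9)(3 7)(4 8 5) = [0, 1, 11, 7, 8, 4, 10, 3, 5, 2, 9, 6]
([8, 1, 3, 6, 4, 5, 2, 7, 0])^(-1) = (0 8)(2 6 3)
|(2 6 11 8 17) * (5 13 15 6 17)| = |(2 17)(5 13 15 6 11 8)| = 6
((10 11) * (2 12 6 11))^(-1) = ((2 12 6 11 10))^(-1) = (2 10 11 6 12)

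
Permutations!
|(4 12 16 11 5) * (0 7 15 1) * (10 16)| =|(0 7 15 1)(4 12 10 16 11 5)| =12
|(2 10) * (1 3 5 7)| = |(1 3 5 7)(2 10)| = 4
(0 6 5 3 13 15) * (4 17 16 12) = (0 6 5 3 13 15)(4 17 16 12) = [6, 1, 2, 13, 17, 3, 5, 7, 8, 9, 10, 11, 4, 15, 14, 0, 12, 16]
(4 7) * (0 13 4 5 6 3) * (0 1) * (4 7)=(0 13 7 5 6 3 1)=[13, 0, 2, 1, 4, 6, 3, 5, 8, 9, 10, 11, 12, 7]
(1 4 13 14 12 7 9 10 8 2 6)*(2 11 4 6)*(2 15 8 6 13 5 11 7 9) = (1 13 14 12 9 10 6)(2 15 8 7)(4 5 11) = [0, 13, 15, 3, 5, 11, 1, 2, 7, 10, 6, 4, 9, 14, 12, 8]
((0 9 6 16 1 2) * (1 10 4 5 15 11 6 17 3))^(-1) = (0 2 1 3 17 9)(4 10 16 6 11 15 5) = ((0 9 17 3 1 2)(4 5 15 11 6 16 10))^(-1)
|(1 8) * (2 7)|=|(1 8)(2 7)|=2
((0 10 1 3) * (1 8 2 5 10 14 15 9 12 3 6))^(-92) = ((0 14 15 9 12 3)(1 6)(2 5 10 8))^(-92) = (0 12 15)(3 9 14)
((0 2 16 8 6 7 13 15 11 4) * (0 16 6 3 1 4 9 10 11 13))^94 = (0 6)(1 3 8 16 4)(2 7)(9 10 11)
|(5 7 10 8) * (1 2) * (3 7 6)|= |(1 2)(3 7 10 8 5 6)|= 6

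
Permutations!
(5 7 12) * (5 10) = (5 7 12 10) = [0, 1, 2, 3, 4, 7, 6, 12, 8, 9, 5, 11, 10]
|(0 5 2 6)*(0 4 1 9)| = |(0 5 2 6 4 1 9)| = 7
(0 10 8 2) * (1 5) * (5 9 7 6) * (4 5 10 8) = (0 8 2)(1 9 7 6 10 4 5) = [8, 9, 0, 3, 5, 1, 10, 6, 2, 7, 4]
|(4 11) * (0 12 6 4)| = |(0 12 6 4 11)| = 5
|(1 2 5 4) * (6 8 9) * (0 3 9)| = 20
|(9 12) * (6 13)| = 2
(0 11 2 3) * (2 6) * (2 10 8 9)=(0 11 6 10 8 9 2 3)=[11, 1, 3, 0, 4, 5, 10, 7, 9, 2, 8, 6]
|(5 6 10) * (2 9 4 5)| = |(2 9 4 5 6 10)| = 6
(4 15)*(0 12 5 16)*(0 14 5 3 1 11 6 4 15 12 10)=(0 10)(1 11 6 4 12 3)(5 16 14)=[10, 11, 2, 1, 12, 16, 4, 7, 8, 9, 0, 6, 3, 13, 5, 15, 14]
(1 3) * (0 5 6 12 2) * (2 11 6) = [5, 3, 0, 1, 4, 2, 12, 7, 8, 9, 10, 6, 11] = (0 5 2)(1 3)(6 12 11)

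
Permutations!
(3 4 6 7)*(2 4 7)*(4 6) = (2 6)(3 7) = [0, 1, 6, 7, 4, 5, 2, 3]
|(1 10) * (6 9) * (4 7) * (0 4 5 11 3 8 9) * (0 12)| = 10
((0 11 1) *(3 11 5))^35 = (11)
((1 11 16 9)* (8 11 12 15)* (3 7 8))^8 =((1 12 15 3 7 8 11 16 9))^8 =(1 9 16 11 8 7 3 15 12)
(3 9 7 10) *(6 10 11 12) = (3 9 7 11 12 6 10) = [0, 1, 2, 9, 4, 5, 10, 11, 8, 7, 3, 12, 6]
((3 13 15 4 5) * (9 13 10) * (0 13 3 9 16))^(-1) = ((0 13 15 4 5 9 3 10 16))^(-1) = (0 16 10 3 9 5 4 15 13)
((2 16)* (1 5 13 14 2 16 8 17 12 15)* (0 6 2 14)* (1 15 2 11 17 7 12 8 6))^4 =((0 1 5 13)(2 6 11 17 8 7 12))^4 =(2 8 6 7 11 12 17)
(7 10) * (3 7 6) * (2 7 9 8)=[0, 1, 7, 9, 4, 5, 3, 10, 2, 8, 6]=(2 7 10 6 3 9 8)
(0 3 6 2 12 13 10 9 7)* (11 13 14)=(0 3 6 2 12 14 11 13 10 9 7)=[3, 1, 12, 6, 4, 5, 2, 0, 8, 7, 9, 13, 14, 10, 11]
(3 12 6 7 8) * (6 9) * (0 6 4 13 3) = (0 6 7 8)(3 12 9 4 13) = [6, 1, 2, 12, 13, 5, 7, 8, 0, 4, 10, 11, 9, 3]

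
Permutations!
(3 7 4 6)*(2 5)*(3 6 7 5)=(2 3 5)(4 7)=[0, 1, 3, 5, 7, 2, 6, 4]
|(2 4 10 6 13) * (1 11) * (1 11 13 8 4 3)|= |(1 13 2 3)(4 10 6 8)|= 4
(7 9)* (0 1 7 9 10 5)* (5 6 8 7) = (0 1 5)(6 8 7 10) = [1, 5, 2, 3, 4, 0, 8, 10, 7, 9, 6]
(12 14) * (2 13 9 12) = (2 13 9 12 14) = [0, 1, 13, 3, 4, 5, 6, 7, 8, 12, 10, 11, 14, 9, 2]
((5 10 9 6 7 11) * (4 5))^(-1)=((4 5 10 9 6 7 11))^(-1)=(4 11 7 6 9 10 5)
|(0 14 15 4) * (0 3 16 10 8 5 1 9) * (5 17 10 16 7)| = |(0 14 15 4 3 7 5 1 9)(8 17 10)| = 9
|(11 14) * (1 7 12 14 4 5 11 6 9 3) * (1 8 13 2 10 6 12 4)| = 70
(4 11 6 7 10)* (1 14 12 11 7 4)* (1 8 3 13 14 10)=[0, 10, 2, 13, 7, 5, 4, 1, 3, 9, 8, 6, 11, 14, 12]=(1 10 8 3 13 14 12 11 6 4 7)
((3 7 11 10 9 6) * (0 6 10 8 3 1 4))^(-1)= ((0 6 1 4)(3 7 11 8)(9 10))^(-1)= (0 4 1 6)(3 8 11 7)(9 10)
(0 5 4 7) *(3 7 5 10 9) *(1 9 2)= (0 10 2 1 9 3 7)(4 5)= [10, 9, 1, 7, 5, 4, 6, 0, 8, 3, 2]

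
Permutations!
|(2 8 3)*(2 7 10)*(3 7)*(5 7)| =5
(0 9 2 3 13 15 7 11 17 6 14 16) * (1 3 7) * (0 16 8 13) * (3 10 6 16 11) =(0 9 2 7 3)(1 10 6 14 8 13 15)(11 17 16) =[9, 10, 7, 0, 4, 5, 14, 3, 13, 2, 6, 17, 12, 15, 8, 1, 11, 16]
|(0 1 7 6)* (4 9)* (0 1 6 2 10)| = 6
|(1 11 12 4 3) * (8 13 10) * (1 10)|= 8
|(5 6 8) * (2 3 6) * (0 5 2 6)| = 6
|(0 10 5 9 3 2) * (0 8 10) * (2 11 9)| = 12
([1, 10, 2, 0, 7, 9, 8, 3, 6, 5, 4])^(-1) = (0 3 7 4 10 1)(5 9)(6 8)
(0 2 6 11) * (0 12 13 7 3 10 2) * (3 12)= (2 6 11 3 10)(7 12 13)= [0, 1, 6, 10, 4, 5, 11, 12, 8, 9, 2, 3, 13, 7]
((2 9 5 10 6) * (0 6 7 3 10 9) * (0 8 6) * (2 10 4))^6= ((2 8 6 10 7 3 4)(5 9))^6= (2 4 3 7 10 6 8)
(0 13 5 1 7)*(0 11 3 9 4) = [13, 7, 2, 9, 0, 1, 6, 11, 8, 4, 10, 3, 12, 5] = (0 13 5 1 7 11 3 9 4)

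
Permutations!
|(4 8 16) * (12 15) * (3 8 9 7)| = |(3 8 16 4 9 7)(12 15)| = 6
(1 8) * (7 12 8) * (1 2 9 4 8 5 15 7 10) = [0, 10, 9, 3, 8, 15, 6, 12, 2, 4, 1, 11, 5, 13, 14, 7] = (1 10)(2 9 4 8)(5 15 7 12)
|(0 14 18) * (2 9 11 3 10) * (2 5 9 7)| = 30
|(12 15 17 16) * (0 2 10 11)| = |(0 2 10 11)(12 15 17 16)| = 4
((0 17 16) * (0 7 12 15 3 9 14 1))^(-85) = (0 15)(1 12)(3 17)(7 14)(9 16)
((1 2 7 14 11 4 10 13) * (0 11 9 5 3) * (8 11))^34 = (0 7 4 5 1 8 14 10 3 2 11 9 13)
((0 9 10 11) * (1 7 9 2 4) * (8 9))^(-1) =(0 11 10 9 8 7 1 4 2)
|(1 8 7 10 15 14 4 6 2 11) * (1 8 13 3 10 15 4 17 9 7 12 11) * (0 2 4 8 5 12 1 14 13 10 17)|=|(0 2 14)(1 10 8)(3 17 9 7 15 13)(4 6)(5 12 11)|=6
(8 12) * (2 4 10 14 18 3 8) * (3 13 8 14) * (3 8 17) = (2 4 10 8 12)(3 14 18 13 17) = [0, 1, 4, 14, 10, 5, 6, 7, 12, 9, 8, 11, 2, 17, 18, 15, 16, 3, 13]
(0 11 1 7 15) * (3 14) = (0 11 1 7 15)(3 14) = [11, 7, 2, 14, 4, 5, 6, 15, 8, 9, 10, 1, 12, 13, 3, 0]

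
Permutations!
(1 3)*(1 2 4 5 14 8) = (1 3 2 4 5 14 8) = [0, 3, 4, 2, 5, 14, 6, 7, 1, 9, 10, 11, 12, 13, 8]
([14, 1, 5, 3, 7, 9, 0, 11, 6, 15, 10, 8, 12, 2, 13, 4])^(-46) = (0 13 5 15 7 8)(2 9 4 11 6 14)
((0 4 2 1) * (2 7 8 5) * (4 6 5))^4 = ((0 6 5 2 1)(4 7 8))^4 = (0 1 2 5 6)(4 7 8)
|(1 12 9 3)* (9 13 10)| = 6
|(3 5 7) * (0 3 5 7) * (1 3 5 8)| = 4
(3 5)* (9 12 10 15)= (3 5)(9 12 10 15)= [0, 1, 2, 5, 4, 3, 6, 7, 8, 12, 15, 11, 10, 13, 14, 9]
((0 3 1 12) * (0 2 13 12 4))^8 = (2 12 13)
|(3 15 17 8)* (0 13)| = 4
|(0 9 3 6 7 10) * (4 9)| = 7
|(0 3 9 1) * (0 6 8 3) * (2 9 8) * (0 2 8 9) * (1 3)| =|(0 2)(1 6 8)(3 9)| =6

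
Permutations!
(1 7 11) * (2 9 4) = (1 7 11)(2 9 4) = [0, 7, 9, 3, 2, 5, 6, 11, 8, 4, 10, 1]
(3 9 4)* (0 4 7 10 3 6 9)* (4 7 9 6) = (0 7 10 3) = [7, 1, 2, 0, 4, 5, 6, 10, 8, 9, 3]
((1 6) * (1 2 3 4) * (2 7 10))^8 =(1 6 7 10 2 3 4)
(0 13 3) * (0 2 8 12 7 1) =[13, 0, 8, 2, 4, 5, 6, 1, 12, 9, 10, 11, 7, 3] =(0 13 3 2 8 12 7 1)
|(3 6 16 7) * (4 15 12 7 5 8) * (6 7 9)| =|(3 7)(4 15 12 9 6 16 5 8)| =8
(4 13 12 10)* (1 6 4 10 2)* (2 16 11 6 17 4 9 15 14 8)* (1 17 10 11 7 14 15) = [0, 10, 17, 3, 13, 5, 9, 14, 2, 1, 11, 6, 16, 12, 8, 15, 7, 4] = (1 10 11 6 9)(2 17 4 13 12 16 7 14 8)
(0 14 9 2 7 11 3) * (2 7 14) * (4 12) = (0 2 14 9 7 11 3)(4 12) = [2, 1, 14, 0, 12, 5, 6, 11, 8, 7, 10, 3, 4, 13, 9]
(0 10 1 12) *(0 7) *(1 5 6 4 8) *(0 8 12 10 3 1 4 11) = (0 3 1 10 5 6 11)(4 12 7 8) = [3, 10, 2, 1, 12, 6, 11, 8, 4, 9, 5, 0, 7]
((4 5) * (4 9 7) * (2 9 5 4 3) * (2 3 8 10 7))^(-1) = (2 9)(7 10 8)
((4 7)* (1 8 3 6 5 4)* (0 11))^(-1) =((0 11)(1 8 3 6 5 4 7))^(-1) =(0 11)(1 7 4 5 6 3 8)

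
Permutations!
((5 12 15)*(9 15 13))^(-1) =((5 12 13 9 15))^(-1) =(5 15 9 13 12)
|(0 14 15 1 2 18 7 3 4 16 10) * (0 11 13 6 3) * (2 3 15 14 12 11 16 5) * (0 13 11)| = |(0 12)(1 3 4 5 2 18 7 13 6 15)(10 16)| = 10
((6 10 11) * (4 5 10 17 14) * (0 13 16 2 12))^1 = ((0 13 16 2 12)(4 5 10 11 6 17 14))^1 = (0 13 16 2 12)(4 5 10 11 6 17 14)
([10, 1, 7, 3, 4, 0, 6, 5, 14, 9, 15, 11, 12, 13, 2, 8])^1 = (0 10 15 8 14 2 7 5)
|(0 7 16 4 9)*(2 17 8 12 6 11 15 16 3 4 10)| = 45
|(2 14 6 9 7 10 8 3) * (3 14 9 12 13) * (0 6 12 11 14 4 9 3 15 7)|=12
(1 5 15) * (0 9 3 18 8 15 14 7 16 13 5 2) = (0 9 3 18 8 15 1 2)(5 14 7 16 13) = [9, 2, 0, 18, 4, 14, 6, 16, 15, 3, 10, 11, 12, 5, 7, 1, 13, 17, 8]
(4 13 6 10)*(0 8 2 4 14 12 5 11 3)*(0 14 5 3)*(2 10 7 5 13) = (0 8 10 13 6 7 5 11)(2 4)(3 14 12) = [8, 1, 4, 14, 2, 11, 7, 5, 10, 9, 13, 0, 3, 6, 12]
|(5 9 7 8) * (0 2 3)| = |(0 2 3)(5 9 7 8)| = 12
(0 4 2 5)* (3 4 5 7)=[5, 1, 7, 4, 2, 0, 6, 3]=(0 5)(2 7 3 4)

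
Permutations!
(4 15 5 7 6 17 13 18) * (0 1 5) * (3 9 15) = (0 1 5 7 6 17 13 18 4 3 9 15) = [1, 5, 2, 9, 3, 7, 17, 6, 8, 15, 10, 11, 12, 18, 14, 0, 16, 13, 4]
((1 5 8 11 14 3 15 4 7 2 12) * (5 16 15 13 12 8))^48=((1 16 15 4 7 2 8 11 14 3 13 12))^48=(16)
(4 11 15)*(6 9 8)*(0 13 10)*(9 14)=[13, 1, 2, 3, 11, 5, 14, 7, 6, 8, 0, 15, 12, 10, 9, 4]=(0 13 10)(4 11 15)(6 14 9 8)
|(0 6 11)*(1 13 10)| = 3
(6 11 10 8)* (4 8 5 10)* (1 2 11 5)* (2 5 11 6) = (1 5 10)(2 6 11 4 8) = [0, 5, 6, 3, 8, 10, 11, 7, 2, 9, 1, 4]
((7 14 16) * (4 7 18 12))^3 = ((4 7 14 16 18 12))^3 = (4 16)(7 18)(12 14)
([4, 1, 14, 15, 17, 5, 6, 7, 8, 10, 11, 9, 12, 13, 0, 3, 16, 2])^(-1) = [14, 1, 17, 15, 0, 5, 6, 7, 8, 11, 9, 10, 12, 13, 2, 3, 16, 4]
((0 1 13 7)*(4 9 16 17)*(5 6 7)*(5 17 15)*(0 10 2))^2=((0 1 13 17 4 9 16 15 5 6 7 10 2))^2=(0 13 4 16 5 7 2 1 17 9 15 6 10)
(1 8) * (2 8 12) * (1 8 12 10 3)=(1 10 3)(2 12)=[0, 10, 12, 1, 4, 5, 6, 7, 8, 9, 3, 11, 2]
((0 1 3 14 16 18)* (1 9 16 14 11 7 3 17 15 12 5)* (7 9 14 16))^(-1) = (0 18 16 14)(1 5 12 15 17)(3 7 9 11)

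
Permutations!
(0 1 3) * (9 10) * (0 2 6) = (0 1 3 2 6)(9 10) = [1, 3, 6, 2, 4, 5, 0, 7, 8, 10, 9]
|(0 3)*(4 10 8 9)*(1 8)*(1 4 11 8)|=|(0 3)(4 10)(8 9 11)|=6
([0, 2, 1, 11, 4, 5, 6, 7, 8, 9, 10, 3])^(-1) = [0, 2, 1, 11, 4, 5, 6, 7, 8, 9, 10, 3]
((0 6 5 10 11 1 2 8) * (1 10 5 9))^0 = (11)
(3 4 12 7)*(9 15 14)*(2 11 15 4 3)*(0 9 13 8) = (0 9 4 12 7 2 11 15 14 13 8) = [9, 1, 11, 3, 12, 5, 6, 2, 0, 4, 10, 15, 7, 8, 13, 14]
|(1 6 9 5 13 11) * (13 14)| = |(1 6 9 5 14 13 11)| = 7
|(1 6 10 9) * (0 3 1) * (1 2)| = |(0 3 2 1 6 10 9)| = 7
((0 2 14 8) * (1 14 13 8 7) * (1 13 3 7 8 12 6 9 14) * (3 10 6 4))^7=(14)(3 13 4 7 12)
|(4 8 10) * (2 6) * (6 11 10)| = 6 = |(2 11 10 4 8 6)|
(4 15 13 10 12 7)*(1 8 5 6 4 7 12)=[0, 8, 2, 3, 15, 6, 4, 7, 5, 9, 1, 11, 12, 10, 14, 13]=(1 8 5 6 4 15 13 10)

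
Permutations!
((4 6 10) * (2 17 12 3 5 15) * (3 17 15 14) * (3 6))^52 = (17)(3 10 14)(4 6 5)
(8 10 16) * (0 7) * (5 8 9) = (0 7)(5 8 10 16 9) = [7, 1, 2, 3, 4, 8, 6, 0, 10, 5, 16, 11, 12, 13, 14, 15, 9]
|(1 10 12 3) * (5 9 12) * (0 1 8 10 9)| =|(0 1 9 12 3 8 10 5)| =8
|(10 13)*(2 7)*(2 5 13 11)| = 6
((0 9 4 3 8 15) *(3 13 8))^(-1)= ((0 9 4 13 8 15))^(-1)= (0 15 8 13 4 9)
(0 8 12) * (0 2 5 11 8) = (2 5 11 8 12) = [0, 1, 5, 3, 4, 11, 6, 7, 12, 9, 10, 8, 2]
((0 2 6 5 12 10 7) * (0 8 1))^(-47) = (0 8 10 5 2 1 7 12 6)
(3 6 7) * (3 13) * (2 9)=[0, 1, 9, 6, 4, 5, 7, 13, 8, 2, 10, 11, 12, 3]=(2 9)(3 6 7 13)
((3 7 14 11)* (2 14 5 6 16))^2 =(2 11 7 6)(3 5 16 14)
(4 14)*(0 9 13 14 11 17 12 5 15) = (0 9 13 14 4 11 17 12 5 15) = [9, 1, 2, 3, 11, 15, 6, 7, 8, 13, 10, 17, 5, 14, 4, 0, 16, 12]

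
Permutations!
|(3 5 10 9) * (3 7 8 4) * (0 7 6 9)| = 14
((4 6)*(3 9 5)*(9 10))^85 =((3 10 9 5)(4 6))^85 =(3 10 9 5)(4 6)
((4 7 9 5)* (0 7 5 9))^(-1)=((9)(0 7)(4 5))^(-1)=(9)(0 7)(4 5)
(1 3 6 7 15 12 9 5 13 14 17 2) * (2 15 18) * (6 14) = (1 3 14 17 15 12 9 5 13 6 7 18 2) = [0, 3, 1, 14, 4, 13, 7, 18, 8, 5, 10, 11, 9, 6, 17, 12, 16, 15, 2]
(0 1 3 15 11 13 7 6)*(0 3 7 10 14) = (0 1 7 6 3 15 11 13 10 14) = [1, 7, 2, 15, 4, 5, 3, 6, 8, 9, 14, 13, 12, 10, 0, 11]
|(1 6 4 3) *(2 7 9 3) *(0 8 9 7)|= 8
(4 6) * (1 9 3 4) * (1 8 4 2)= (1 9 3 2)(4 6 8)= [0, 9, 1, 2, 6, 5, 8, 7, 4, 3]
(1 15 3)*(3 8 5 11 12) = (1 15 8 5 11 12 3) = [0, 15, 2, 1, 4, 11, 6, 7, 5, 9, 10, 12, 3, 13, 14, 8]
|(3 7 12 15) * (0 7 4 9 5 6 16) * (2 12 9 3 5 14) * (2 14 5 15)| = |(0 7 9 5 6 16)(2 12)(3 4)| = 6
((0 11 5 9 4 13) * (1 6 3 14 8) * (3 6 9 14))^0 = ((0 11 5 14 8 1 9 4 13))^0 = (14)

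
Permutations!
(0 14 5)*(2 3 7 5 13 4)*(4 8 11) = (0 14 13 8 11 4 2 3 7 5) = [14, 1, 3, 7, 2, 0, 6, 5, 11, 9, 10, 4, 12, 8, 13]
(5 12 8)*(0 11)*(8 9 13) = [11, 1, 2, 3, 4, 12, 6, 7, 5, 13, 10, 0, 9, 8] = (0 11)(5 12 9 13 8)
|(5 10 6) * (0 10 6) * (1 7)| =2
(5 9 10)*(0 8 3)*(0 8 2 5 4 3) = (0 2 5 9 10 4 3 8) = [2, 1, 5, 8, 3, 9, 6, 7, 0, 10, 4]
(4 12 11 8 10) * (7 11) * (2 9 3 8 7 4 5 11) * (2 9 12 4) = (2 12)(3 8 10 5 11 7 9) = [0, 1, 12, 8, 4, 11, 6, 9, 10, 3, 5, 7, 2]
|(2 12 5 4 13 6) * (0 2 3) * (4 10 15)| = |(0 2 12 5 10 15 4 13 6 3)| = 10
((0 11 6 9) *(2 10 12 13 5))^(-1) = (0 9 6 11)(2 5 13 12 10)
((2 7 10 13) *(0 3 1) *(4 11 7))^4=((0 3 1)(2 4 11 7 10 13))^4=(0 3 1)(2 10 11)(4 13 7)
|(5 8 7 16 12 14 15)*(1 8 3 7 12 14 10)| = 12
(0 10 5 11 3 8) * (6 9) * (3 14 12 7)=(0 10 5 11 14 12 7 3 8)(6 9)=[10, 1, 2, 8, 4, 11, 9, 3, 0, 6, 5, 14, 7, 13, 12]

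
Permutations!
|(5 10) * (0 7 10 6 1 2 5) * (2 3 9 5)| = 15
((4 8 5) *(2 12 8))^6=(2 12 8 5 4)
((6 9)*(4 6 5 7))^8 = (4 5 6 7 9)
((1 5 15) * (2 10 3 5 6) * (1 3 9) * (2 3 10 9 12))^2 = (1 3 15 12 9 6 5 10 2)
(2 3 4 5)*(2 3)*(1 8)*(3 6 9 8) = [0, 3, 2, 4, 5, 6, 9, 7, 1, 8] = (1 3 4 5 6 9 8)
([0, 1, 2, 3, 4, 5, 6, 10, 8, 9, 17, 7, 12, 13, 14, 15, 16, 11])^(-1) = (7 11 17 10)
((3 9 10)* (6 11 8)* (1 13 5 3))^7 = (1 13 5 3 9 10)(6 11 8)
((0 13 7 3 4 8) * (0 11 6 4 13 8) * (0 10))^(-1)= (0 10 4 6 11 8)(3 7 13)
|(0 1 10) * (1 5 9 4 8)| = 7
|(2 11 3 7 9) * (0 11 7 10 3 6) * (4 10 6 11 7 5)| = 9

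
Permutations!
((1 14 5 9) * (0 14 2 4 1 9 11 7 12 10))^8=((0 14 5 11 7 12 10)(1 2 4))^8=(0 14 5 11 7 12 10)(1 4 2)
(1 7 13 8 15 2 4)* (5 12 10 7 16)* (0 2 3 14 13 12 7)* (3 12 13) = (0 2 4 1 16 5 7 13 8 15 12 10)(3 14) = [2, 16, 4, 14, 1, 7, 6, 13, 15, 9, 0, 11, 10, 8, 3, 12, 5]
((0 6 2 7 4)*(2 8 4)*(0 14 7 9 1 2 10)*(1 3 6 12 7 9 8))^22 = (0 7)(1 3 14 8)(2 6 9 4)(10 12)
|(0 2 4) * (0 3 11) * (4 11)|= |(0 2 11)(3 4)|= 6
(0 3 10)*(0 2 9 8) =[3, 1, 9, 10, 4, 5, 6, 7, 0, 8, 2] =(0 3 10 2 9 8)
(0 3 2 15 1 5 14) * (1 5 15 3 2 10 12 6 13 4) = [2, 15, 3, 10, 1, 14, 13, 7, 8, 9, 12, 11, 6, 4, 0, 5] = (0 2 3 10 12 6 13 4 1 15 5 14)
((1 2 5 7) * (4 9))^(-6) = ((1 2 5 7)(4 9))^(-6) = (9)(1 5)(2 7)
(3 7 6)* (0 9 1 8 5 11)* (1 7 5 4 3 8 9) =[1, 9, 2, 5, 3, 11, 8, 6, 4, 7, 10, 0] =(0 1 9 7 6 8 4 3 5 11)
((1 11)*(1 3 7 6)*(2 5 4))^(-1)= ((1 11 3 7 6)(2 5 4))^(-1)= (1 6 7 3 11)(2 4 5)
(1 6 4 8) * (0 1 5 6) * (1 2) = (0 2 1)(4 8 5 6) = [2, 0, 1, 3, 8, 6, 4, 7, 5]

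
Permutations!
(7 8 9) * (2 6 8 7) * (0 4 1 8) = [4, 8, 6, 3, 1, 5, 0, 7, 9, 2] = (0 4 1 8 9 2 6)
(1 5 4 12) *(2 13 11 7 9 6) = (1 5 4 12)(2 13 11 7 9 6) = [0, 5, 13, 3, 12, 4, 2, 9, 8, 6, 10, 7, 1, 11]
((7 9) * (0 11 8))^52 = ((0 11 8)(7 9))^52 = (0 11 8)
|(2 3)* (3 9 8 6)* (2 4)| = 6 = |(2 9 8 6 3 4)|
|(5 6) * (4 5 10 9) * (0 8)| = |(0 8)(4 5 6 10 9)| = 10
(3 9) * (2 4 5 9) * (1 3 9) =[0, 3, 4, 2, 5, 1, 6, 7, 8, 9] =(9)(1 3 2 4 5)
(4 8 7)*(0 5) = (0 5)(4 8 7) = [5, 1, 2, 3, 8, 0, 6, 4, 7]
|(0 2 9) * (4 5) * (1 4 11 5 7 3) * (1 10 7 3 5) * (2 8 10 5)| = |(0 8 10 7 2 9)(1 4 3 5 11)| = 30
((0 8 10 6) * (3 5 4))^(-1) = ((0 8 10 6)(3 5 4))^(-1) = (0 6 10 8)(3 4 5)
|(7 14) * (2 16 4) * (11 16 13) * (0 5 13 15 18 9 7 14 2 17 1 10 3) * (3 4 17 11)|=|(0 5 13 3)(1 10 4 11 16 17)(2 15 18 9 7)|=60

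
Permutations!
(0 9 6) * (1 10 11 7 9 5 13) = (0 5 13 1 10 11 7 9 6) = [5, 10, 2, 3, 4, 13, 0, 9, 8, 6, 11, 7, 12, 1]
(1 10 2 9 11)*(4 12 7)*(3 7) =(1 10 2 9 11)(3 7 4 12) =[0, 10, 9, 7, 12, 5, 6, 4, 8, 11, 2, 1, 3]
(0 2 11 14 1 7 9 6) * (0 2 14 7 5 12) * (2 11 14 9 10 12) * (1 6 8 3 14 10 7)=(0 9 8 3 14 6 11 1 5 2 10 12)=[9, 5, 10, 14, 4, 2, 11, 7, 3, 8, 12, 1, 0, 13, 6]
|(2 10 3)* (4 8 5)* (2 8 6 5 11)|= 15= |(2 10 3 8 11)(4 6 5)|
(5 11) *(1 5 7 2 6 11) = [0, 5, 6, 3, 4, 1, 11, 2, 8, 9, 10, 7] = (1 5)(2 6 11 7)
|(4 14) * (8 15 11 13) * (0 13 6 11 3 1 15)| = |(0 13 8)(1 15 3)(4 14)(6 11)| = 6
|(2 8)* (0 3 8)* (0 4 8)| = |(0 3)(2 4 8)| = 6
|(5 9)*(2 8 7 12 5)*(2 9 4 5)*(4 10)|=12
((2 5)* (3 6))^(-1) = (2 5)(3 6)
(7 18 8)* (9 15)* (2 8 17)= (2 8 7 18 17)(9 15)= [0, 1, 8, 3, 4, 5, 6, 18, 7, 15, 10, 11, 12, 13, 14, 9, 16, 2, 17]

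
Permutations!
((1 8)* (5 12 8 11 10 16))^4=(1 5 11 12 10 8 16)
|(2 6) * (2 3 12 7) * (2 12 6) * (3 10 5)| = |(3 6 10 5)(7 12)| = 4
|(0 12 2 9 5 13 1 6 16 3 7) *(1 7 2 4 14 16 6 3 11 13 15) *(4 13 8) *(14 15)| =|(0 12 13 7)(1 3 2 9 5 14 16 11 8 4 15)| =44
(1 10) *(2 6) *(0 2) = (0 2 6)(1 10) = [2, 10, 6, 3, 4, 5, 0, 7, 8, 9, 1]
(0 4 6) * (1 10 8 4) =(0 1 10 8 4 6) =[1, 10, 2, 3, 6, 5, 0, 7, 4, 9, 8]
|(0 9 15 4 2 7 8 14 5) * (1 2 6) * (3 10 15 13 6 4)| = |(0 9 13 6 1 2 7 8 14 5)(3 10 15)| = 30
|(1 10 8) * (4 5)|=6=|(1 10 8)(4 5)|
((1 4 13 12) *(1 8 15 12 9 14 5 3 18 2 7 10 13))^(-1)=(1 4)(2 18 3 5 14 9 13 10 7)(8 12 15)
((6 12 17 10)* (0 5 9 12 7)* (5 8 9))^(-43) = ((0 8 9 12 17 10 6 7))^(-43) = (0 10 9 7 17 8 6 12)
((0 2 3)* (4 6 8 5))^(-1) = (0 3 2)(4 5 8 6)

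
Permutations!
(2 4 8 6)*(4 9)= (2 9 4 8 6)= [0, 1, 9, 3, 8, 5, 2, 7, 6, 4]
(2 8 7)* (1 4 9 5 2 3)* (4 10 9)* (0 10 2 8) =(0 10 9 5 8 7 3 1 2) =[10, 2, 0, 1, 4, 8, 6, 3, 7, 5, 9]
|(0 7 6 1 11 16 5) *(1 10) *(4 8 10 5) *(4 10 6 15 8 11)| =|(0 7 15 8 6 5)(1 4 11 16 10)| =30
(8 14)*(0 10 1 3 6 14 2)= (0 10 1 3 6 14 8 2)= [10, 3, 0, 6, 4, 5, 14, 7, 2, 9, 1, 11, 12, 13, 8]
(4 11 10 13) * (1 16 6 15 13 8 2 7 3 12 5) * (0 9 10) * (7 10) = (0 9 7 3 12 5 1 16 6 15 13 4 11)(2 10 8) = [9, 16, 10, 12, 11, 1, 15, 3, 2, 7, 8, 0, 5, 4, 14, 13, 6]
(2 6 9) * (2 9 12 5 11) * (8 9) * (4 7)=(2 6 12 5 11)(4 7)(8 9)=[0, 1, 6, 3, 7, 11, 12, 4, 9, 8, 10, 2, 5]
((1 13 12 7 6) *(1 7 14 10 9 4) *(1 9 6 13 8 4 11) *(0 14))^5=(0 13 6 14 12 7 10)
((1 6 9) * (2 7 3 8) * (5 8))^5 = (1 9 6)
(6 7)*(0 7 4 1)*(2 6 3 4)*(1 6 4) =(0 7 3 1)(2 4 6) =[7, 0, 4, 1, 6, 5, 2, 3]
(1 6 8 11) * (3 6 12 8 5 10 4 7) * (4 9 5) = (1 12 8 11)(3 6 4 7)(5 10 9) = [0, 12, 2, 6, 7, 10, 4, 3, 11, 5, 9, 1, 8]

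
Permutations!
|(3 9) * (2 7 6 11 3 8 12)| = 8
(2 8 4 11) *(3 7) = (2 8 4 11)(3 7) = [0, 1, 8, 7, 11, 5, 6, 3, 4, 9, 10, 2]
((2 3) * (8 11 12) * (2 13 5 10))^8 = ((2 3 13 5 10)(8 11 12))^8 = (2 5 3 10 13)(8 12 11)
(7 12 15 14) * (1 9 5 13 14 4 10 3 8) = (1 9 5 13 14 7 12 15 4 10 3 8) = [0, 9, 2, 8, 10, 13, 6, 12, 1, 5, 3, 11, 15, 14, 7, 4]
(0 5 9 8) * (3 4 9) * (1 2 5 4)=(0 4 9 8)(1 2 5 3)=[4, 2, 5, 1, 9, 3, 6, 7, 0, 8]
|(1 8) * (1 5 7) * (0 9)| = |(0 9)(1 8 5 7)| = 4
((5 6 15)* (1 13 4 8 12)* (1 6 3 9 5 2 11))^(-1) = (1 11 2 15 6 12 8 4 13)(3 5 9)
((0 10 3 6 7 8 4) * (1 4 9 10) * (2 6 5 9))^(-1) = (0 4 1)(2 8 7 6)(3 10 9 5)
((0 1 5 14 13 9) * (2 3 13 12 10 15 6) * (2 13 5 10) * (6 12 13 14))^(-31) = (0 2 13 15 6 1 3 9 12 14 10 5)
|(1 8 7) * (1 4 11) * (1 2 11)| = 4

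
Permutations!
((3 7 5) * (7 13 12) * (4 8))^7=(3 12 5 13 7)(4 8)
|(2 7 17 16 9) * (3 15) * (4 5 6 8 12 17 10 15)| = 13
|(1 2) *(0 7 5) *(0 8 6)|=|(0 7 5 8 6)(1 2)|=10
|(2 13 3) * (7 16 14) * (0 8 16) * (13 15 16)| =|(0 8 13 3 2 15 16 14 7)| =9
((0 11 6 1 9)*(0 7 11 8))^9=(0 8)(1 6 11 7 9)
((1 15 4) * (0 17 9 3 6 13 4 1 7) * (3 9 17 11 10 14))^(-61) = (17)(0 10 3 13 7 11 14 6 4)(1 15)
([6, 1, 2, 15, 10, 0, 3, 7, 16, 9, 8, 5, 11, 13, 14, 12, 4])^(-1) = (0 5 11 12 15 3 6)(4 16 8 10)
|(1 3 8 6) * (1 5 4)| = 6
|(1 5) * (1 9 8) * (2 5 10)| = |(1 10 2 5 9 8)| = 6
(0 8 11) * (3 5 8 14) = [14, 1, 2, 5, 4, 8, 6, 7, 11, 9, 10, 0, 12, 13, 3] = (0 14 3 5 8 11)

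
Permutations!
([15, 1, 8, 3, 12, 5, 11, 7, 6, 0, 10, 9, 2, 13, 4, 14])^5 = (0 2)(4 11)(6 14)(8 15)(9 12)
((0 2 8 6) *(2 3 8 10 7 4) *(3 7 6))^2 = ((0 7 4 2 10 6)(3 8))^2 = (0 4 10)(2 6 7)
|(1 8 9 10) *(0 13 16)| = 12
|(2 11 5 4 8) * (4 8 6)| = 4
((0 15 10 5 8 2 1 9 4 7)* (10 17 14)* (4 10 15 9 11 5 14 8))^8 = ((0 9 10 14 15 17 8 2 1 11 5 4 7))^8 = (0 1 14 4 8 9 11 15 7 2 10 5 17)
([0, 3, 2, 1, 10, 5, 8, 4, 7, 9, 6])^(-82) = (4 8 10 7 6)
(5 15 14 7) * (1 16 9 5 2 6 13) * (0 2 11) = (0 2 6 13 1 16 9 5 15 14 7 11) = [2, 16, 6, 3, 4, 15, 13, 11, 8, 5, 10, 0, 12, 1, 7, 14, 9]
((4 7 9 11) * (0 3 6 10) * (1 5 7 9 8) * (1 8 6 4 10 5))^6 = (11)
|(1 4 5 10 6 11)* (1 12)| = |(1 4 5 10 6 11 12)| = 7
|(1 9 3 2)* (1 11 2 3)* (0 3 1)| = |(0 3 1 9)(2 11)| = 4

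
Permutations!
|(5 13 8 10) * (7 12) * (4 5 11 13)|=|(4 5)(7 12)(8 10 11 13)|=4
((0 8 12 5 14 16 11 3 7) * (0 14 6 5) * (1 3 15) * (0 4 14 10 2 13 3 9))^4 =((0 8 12 4 14 16 11 15 1 9)(2 13 3 7 10)(5 6))^4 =(0 14 1 12 11)(2 10 7 3 13)(4 15 8 16 9)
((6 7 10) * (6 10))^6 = (10)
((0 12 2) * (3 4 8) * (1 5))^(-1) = ((0 12 2)(1 5)(3 4 8))^(-1) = (0 2 12)(1 5)(3 8 4)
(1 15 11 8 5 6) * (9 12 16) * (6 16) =(1 15 11 8 5 16 9 12 6) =[0, 15, 2, 3, 4, 16, 1, 7, 5, 12, 10, 8, 6, 13, 14, 11, 9]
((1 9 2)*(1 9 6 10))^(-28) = (1 10 6)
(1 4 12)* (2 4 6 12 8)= (1 6 12)(2 4 8)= [0, 6, 4, 3, 8, 5, 12, 7, 2, 9, 10, 11, 1]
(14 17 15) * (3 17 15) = (3 17)(14 15) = [0, 1, 2, 17, 4, 5, 6, 7, 8, 9, 10, 11, 12, 13, 15, 14, 16, 3]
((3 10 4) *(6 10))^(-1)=(3 4 10 6)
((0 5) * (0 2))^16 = ((0 5 2))^16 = (0 5 2)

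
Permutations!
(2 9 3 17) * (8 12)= (2 9 3 17)(8 12)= [0, 1, 9, 17, 4, 5, 6, 7, 12, 3, 10, 11, 8, 13, 14, 15, 16, 2]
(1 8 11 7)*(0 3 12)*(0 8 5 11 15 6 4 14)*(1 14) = (0 3 12 8 15 6 4 1 5 11 7 14) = [3, 5, 2, 12, 1, 11, 4, 14, 15, 9, 10, 7, 8, 13, 0, 6]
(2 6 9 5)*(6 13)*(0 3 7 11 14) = (0 3 7 11 14)(2 13 6 9 5) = [3, 1, 13, 7, 4, 2, 9, 11, 8, 5, 10, 14, 12, 6, 0]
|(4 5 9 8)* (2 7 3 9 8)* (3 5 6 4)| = 6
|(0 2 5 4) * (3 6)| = |(0 2 5 4)(3 6)| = 4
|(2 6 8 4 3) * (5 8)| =6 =|(2 6 5 8 4 3)|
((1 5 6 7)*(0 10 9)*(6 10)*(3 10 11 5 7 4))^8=((0 6 4 3 10 9)(1 7)(5 11))^8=(11)(0 4 10)(3 9 6)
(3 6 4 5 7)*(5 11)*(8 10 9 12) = (3 6 4 11 5 7)(8 10 9 12) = [0, 1, 2, 6, 11, 7, 4, 3, 10, 12, 9, 5, 8]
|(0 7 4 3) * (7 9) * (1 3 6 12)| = |(0 9 7 4 6 12 1 3)| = 8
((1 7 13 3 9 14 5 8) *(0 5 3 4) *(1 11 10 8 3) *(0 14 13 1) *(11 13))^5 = (0 10)(1 7)(3 13)(4 9)(5 8)(11 14)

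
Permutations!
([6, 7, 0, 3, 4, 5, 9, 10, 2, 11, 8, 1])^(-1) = (0 2 8 10 7 1 11 9 6)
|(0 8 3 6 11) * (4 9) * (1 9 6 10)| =9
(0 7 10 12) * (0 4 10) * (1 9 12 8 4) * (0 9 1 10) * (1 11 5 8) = (0 7 9 12 10 1 11 5 8 4) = [7, 11, 2, 3, 0, 8, 6, 9, 4, 12, 1, 5, 10]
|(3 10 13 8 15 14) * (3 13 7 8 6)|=|(3 10 7 8 15 14 13 6)|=8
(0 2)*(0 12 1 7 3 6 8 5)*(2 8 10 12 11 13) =(0 8 5)(1 7 3 6 10 12)(2 11 13) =[8, 7, 11, 6, 4, 0, 10, 3, 5, 9, 12, 13, 1, 2]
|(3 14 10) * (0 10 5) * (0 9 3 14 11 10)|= |(3 11 10 14 5 9)|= 6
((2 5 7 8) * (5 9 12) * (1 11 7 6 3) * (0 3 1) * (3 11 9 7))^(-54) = (1 9 12 5 6)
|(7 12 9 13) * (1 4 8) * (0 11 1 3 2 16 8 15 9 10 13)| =12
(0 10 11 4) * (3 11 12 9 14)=(0 10 12 9 14 3 11 4)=[10, 1, 2, 11, 0, 5, 6, 7, 8, 14, 12, 4, 9, 13, 3]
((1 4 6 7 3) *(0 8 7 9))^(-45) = ((0 8 7 3 1 4 6 9))^(-45) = (0 3 6 8 1 9 7 4)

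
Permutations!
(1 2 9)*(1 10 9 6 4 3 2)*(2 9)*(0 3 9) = (0 3)(2 6 4 9 10) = [3, 1, 6, 0, 9, 5, 4, 7, 8, 10, 2]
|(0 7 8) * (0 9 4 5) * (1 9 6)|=8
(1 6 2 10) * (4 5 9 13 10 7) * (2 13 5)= (1 6 13 10)(2 7 4)(5 9)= [0, 6, 7, 3, 2, 9, 13, 4, 8, 5, 1, 11, 12, 10]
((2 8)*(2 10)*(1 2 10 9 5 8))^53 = (10)(1 2)(5 9 8)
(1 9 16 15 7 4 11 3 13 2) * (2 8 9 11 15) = (1 11 3 13 8 9 16 2)(4 15 7) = [0, 11, 1, 13, 15, 5, 6, 4, 9, 16, 10, 3, 12, 8, 14, 7, 2]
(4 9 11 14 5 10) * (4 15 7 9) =(5 10 15 7 9 11 14) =[0, 1, 2, 3, 4, 10, 6, 9, 8, 11, 15, 14, 12, 13, 5, 7]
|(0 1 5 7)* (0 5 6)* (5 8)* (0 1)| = |(1 6)(5 7 8)| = 6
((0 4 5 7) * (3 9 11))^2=((0 4 5 7)(3 9 11))^2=(0 5)(3 11 9)(4 7)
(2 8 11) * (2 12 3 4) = [0, 1, 8, 4, 2, 5, 6, 7, 11, 9, 10, 12, 3] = (2 8 11 12 3 4)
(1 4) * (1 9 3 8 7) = (1 4 9 3 8 7) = [0, 4, 2, 8, 9, 5, 6, 1, 7, 3]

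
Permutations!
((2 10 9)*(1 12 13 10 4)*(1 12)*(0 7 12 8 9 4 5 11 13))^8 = ((0 7 12)(2 5 11 13 10 4 8 9))^8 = (13)(0 12 7)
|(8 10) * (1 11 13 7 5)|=|(1 11 13 7 5)(8 10)|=10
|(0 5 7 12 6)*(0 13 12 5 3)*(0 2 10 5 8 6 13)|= 8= |(0 3 2 10 5 7 8 6)(12 13)|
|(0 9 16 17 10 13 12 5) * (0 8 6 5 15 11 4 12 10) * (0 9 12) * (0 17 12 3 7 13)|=105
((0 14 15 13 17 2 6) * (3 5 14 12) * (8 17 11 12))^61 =((0 8 17 2 6)(3 5 14 15 13 11 12))^61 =(0 8 17 2 6)(3 11 15 5 12 13 14)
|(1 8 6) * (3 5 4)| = 3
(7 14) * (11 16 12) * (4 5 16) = [0, 1, 2, 3, 5, 16, 6, 14, 8, 9, 10, 4, 11, 13, 7, 15, 12] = (4 5 16 12 11)(7 14)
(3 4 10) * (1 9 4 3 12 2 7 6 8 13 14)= (1 9 4 10 12 2 7 6 8 13 14)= [0, 9, 7, 3, 10, 5, 8, 6, 13, 4, 12, 11, 2, 14, 1]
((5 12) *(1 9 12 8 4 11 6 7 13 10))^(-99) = ((1 9 12 5 8 4 11 6 7 13 10))^(-99) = (13)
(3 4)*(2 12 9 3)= (2 12 9 3 4)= [0, 1, 12, 4, 2, 5, 6, 7, 8, 3, 10, 11, 9]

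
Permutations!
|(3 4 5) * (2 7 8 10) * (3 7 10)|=|(2 10)(3 4 5 7 8)|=10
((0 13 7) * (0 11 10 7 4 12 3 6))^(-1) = ((0 13 4 12 3 6)(7 11 10))^(-1) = (0 6 3 12 4 13)(7 10 11)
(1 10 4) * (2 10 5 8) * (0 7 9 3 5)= (0 7 9 3 5 8 2 10 4 1)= [7, 0, 10, 5, 1, 8, 6, 9, 2, 3, 4]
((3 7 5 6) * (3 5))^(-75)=((3 7)(5 6))^(-75)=(3 7)(5 6)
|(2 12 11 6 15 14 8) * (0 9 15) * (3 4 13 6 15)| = 6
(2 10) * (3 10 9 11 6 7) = (2 9 11 6 7 3 10) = [0, 1, 9, 10, 4, 5, 7, 3, 8, 11, 2, 6]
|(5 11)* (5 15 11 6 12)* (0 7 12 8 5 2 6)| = 14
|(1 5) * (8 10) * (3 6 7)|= 6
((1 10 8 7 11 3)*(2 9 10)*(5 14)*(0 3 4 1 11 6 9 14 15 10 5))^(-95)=((0 3 11 4 1 2 14)(5 15 10 8 7 6 9))^(-95)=(0 4 14 11 2 3 1)(5 8 9 10 6 15 7)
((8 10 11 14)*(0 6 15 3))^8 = ((0 6 15 3)(8 10 11 14))^8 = (15)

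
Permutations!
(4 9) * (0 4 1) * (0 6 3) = [4, 6, 2, 0, 9, 5, 3, 7, 8, 1] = (0 4 9 1 6 3)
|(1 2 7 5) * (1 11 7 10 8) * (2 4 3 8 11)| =20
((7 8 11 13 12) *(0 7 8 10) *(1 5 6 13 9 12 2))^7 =((0 7 10)(1 5 6 13 2)(8 11 9 12))^7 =(0 7 10)(1 6 2 5 13)(8 12 9 11)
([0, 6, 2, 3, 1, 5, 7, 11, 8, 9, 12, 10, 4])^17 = (1 11 4 7 12 6 10)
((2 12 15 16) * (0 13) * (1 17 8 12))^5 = (0 13)(1 16 12 17 2 15 8)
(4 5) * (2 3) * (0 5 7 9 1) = (0 5 4 7 9 1)(2 3) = [5, 0, 3, 2, 7, 4, 6, 9, 8, 1]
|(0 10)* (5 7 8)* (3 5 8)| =|(0 10)(3 5 7)| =6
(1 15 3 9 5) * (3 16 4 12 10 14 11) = (1 15 16 4 12 10 14 11 3 9 5) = [0, 15, 2, 9, 12, 1, 6, 7, 8, 5, 14, 3, 10, 13, 11, 16, 4]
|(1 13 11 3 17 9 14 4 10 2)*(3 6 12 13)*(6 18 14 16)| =14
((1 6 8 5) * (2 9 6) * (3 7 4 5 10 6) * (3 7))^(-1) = (1 5 4 7 9 2)(6 10 8)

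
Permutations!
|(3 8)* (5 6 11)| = 6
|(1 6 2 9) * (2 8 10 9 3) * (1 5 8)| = 4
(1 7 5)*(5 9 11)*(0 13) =(0 13)(1 7 9 11 5) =[13, 7, 2, 3, 4, 1, 6, 9, 8, 11, 10, 5, 12, 0]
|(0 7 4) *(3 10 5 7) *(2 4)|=|(0 3 10 5 7 2 4)|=7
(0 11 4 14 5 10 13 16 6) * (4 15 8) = (0 11 15 8 4 14 5 10 13 16 6) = [11, 1, 2, 3, 14, 10, 0, 7, 4, 9, 13, 15, 12, 16, 5, 8, 6]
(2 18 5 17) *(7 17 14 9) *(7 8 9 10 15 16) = (2 18 5 14 10 15 16 7 17)(8 9) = [0, 1, 18, 3, 4, 14, 6, 17, 9, 8, 15, 11, 12, 13, 10, 16, 7, 2, 5]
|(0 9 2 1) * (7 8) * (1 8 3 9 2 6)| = |(0 2 8 7 3 9 6 1)| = 8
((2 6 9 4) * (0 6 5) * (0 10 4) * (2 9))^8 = ((0 6 2 5 10 4 9))^8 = (0 6 2 5 10 4 9)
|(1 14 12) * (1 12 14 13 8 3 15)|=|(1 13 8 3 15)|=5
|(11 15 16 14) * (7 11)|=5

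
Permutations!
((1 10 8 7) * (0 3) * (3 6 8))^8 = (0 6 8 7 1 10 3)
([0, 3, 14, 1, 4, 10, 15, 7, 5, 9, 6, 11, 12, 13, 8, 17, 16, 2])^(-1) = [0, 3, 17, 1, 4, 8, 10, 7, 14, 9, 5, 11, 12, 13, 2, 6, 16, 15]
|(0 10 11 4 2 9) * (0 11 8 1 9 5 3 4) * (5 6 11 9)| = 10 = |(0 10 8 1 5 3 4 2 6 11)|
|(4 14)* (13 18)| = 2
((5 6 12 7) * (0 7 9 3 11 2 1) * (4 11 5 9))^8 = (0 11 6 9 1 4 5 7 2 12 3)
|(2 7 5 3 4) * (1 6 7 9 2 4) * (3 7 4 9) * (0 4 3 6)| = 14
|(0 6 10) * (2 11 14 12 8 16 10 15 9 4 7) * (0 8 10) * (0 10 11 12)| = 30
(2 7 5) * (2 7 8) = (2 8)(5 7) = [0, 1, 8, 3, 4, 7, 6, 5, 2]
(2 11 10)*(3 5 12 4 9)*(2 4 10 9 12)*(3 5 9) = (2 11 3 9 5)(4 12 10) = [0, 1, 11, 9, 12, 2, 6, 7, 8, 5, 4, 3, 10]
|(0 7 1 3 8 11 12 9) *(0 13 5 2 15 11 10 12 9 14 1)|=6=|(0 7)(1 3 8 10 12 14)(2 15 11 9 13 5)|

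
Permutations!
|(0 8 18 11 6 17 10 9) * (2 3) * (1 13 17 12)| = |(0 8 18 11 6 12 1 13 17 10 9)(2 3)| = 22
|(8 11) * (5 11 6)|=|(5 11 8 6)|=4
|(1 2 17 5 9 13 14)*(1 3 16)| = |(1 2 17 5 9 13 14 3 16)| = 9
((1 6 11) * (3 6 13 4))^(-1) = ((1 13 4 3 6 11))^(-1) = (1 11 6 3 4 13)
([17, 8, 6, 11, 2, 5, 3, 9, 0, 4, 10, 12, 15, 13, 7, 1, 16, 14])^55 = (0 8 1 15 12 11 3 6 2 4 9 7 14 17)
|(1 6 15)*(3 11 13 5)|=|(1 6 15)(3 11 13 5)|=12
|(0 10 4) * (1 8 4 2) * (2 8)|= |(0 10 8 4)(1 2)|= 4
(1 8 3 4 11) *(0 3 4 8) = [3, 0, 2, 8, 11, 5, 6, 7, 4, 9, 10, 1] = (0 3 8 4 11 1)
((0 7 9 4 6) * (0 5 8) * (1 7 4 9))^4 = ((9)(0 4 6 5 8)(1 7))^4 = (9)(0 8 5 6 4)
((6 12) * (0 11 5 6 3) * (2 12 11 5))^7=(12)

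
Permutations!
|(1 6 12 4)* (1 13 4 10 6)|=|(4 13)(6 12 10)|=6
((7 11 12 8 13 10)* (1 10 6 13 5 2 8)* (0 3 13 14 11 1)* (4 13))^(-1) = (0 12 11 14 6 13 4 3)(1 7 10)(2 5 8)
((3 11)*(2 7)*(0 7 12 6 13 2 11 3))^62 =((0 7 11)(2 12 6 13))^62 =(0 11 7)(2 6)(12 13)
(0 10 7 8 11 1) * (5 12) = [10, 0, 2, 3, 4, 12, 6, 8, 11, 9, 7, 1, 5] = (0 10 7 8 11 1)(5 12)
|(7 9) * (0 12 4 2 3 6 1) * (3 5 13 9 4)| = |(0 12 3 6 1)(2 5 13 9 7 4)| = 30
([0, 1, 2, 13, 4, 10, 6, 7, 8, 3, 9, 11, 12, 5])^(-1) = [0, 1, 2, 9, 4, 13, 6, 7, 8, 10, 5, 11, 12, 3]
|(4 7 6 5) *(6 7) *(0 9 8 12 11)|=|(0 9 8 12 11)(4 6 5)|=15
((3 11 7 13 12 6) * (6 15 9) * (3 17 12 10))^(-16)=((3 11 7 13 10)(6 17 12 15 9))^(-16)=(3 10 13 7 11)(6 9 15 12 17)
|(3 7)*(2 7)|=3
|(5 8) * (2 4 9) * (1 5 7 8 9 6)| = 6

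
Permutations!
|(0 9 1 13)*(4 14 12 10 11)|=20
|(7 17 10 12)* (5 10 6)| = |(5 10 12 7 17 6)| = 6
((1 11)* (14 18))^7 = (1 11)(14 18)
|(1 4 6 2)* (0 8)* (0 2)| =|(0 8 2 1 4 6)| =6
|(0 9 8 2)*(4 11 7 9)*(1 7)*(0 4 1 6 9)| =|(0 1 7)(2 4 11 6 9 8)| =6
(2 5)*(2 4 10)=(2 5 4 10)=[0, 1, 5, 3, 10, 4, 6, 7, 8, 9, 2]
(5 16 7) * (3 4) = (3 4)(5 16 7) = [0, 1, 2, 4, 3, 16, 6, 5, 8, 9, 10, 11, 12, 13, 14, 15, 7]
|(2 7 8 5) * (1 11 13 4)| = |(1 11 13 4)(2 7 8 5)| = 4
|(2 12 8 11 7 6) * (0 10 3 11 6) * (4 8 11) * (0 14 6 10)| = |(2 12 11 7 14 6)(3 4 8 10)| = 12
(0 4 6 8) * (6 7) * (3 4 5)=(0 5 3 4 7 6 8)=[5, 1, 2, 4, 7, 3, 8, 6, 0]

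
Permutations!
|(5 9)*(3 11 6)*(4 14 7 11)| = 6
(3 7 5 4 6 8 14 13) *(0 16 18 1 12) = (0 16 18 1 12)(3 7 5 4 6 8 14 13) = [16, 12, 2, 7, 6, 4, 8, 5, 14, 9, 10, 11, 0, 3, 13, 15, 18, 17, 1]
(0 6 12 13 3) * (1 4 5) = [6, 4, 2, 0, 5, 1, 12, 7, 8, 9, 10, 11, 13, 3] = (0 6 12 13 3)(1 4 5)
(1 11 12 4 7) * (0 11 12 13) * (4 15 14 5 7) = (0 11 13)(1 12 15 14 5 7) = [11, 12, 2, 3, 4, 7, 6, 1, 8, 9, 10, 13, 15, 0, 5, 14]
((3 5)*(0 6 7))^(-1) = ((0 6 7)(3 5))^(-1) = (0 7 6)(3 5)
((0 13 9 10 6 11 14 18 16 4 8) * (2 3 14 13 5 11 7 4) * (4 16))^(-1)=(0 8 4 18 14 3 2 16 7 6 10 9 13 11 5)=((0 5 11 13 9 10 6 7 16 2 3 14 18 4 8))^(-1)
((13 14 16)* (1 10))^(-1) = (1 10)(13 16 14) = ((1 10)(13 14 16))^(-1)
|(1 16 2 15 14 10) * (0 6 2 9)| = |(0 6 2 15 14 10 1 16 9)| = 9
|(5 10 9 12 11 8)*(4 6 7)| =|(4 6 7)(5 10 9 12 11 8)| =6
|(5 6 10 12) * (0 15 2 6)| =|(0 15 2 6 10 12 5)| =7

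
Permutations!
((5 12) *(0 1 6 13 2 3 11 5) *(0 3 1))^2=((1 6 13 2)(3 11 5 12))^2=(1 13)(2 6)(3 5)(11 12)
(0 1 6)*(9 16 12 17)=(0 1 6)(9 16 12 17)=[1, 6, 2, 3, 4, 5, 0, 7, 8, 16, 10, 11, 17, 13, 14, 15, 12, 9]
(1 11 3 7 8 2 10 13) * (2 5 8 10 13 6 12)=(1 11 3 7 10 6 12 2 13)(5 8)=[0, 11, 13, 7, 4, 8, 12, 10, 5, 9, 6, 3, 2, 1]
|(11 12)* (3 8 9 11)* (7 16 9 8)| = 6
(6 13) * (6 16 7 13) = (7 13 16) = [0, 1, 2, 3, 4, 5, 6, 13, 8, 9, 10, 11, 12, 16, 14, 15, 7]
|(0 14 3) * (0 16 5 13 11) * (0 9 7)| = 9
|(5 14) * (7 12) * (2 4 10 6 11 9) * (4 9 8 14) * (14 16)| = |(2 9)(4 10 6 11 8 16 14 5)(7 12)| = 8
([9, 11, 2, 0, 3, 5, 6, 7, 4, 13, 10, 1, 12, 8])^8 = [13, 1, 2, 9, 0, 5, 6, 7, 3, 8, 10, 11, 12, 4]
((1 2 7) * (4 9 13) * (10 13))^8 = (13)(1 7 2)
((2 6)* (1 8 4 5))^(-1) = (1 5 4 8)(2 6)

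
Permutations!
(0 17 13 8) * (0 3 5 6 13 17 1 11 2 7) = (17)(0 1 11 2 7)(3 5 6 13 8) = [1, 11, 7, 5, 4, 6, 13, 0, 3, 9, 10, 2, 12, 8, 14, 15, 16, 17]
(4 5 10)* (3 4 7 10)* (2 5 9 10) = (2 5 3 4 9 10 7) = [0, 1, 5, 4, 9, 3, 6, 2, 8, 10, 7]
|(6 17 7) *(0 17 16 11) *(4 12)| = 6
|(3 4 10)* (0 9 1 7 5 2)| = |(0 9 1 7 5 2)(3 4 10)| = 6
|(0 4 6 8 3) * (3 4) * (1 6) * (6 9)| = |(0 3)(1 9 6 8 4)| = 10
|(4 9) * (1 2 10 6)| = 4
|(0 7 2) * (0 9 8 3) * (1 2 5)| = 8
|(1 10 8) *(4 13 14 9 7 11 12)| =|(1 10 8)(4 13 14 9 7 11 12)| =21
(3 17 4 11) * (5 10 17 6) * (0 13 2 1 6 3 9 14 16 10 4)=[13, 6, 1, 3, 11, 4, 5, 7, 8, 14, 17, 9, 12, 2, 16, 15, 10, 0]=(0 13 2 1 6 5 4 11 9 14 16 10 17)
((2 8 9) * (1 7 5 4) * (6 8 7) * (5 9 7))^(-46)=(1 8 9 5)(2 4 6 7)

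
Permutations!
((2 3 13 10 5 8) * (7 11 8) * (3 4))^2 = (2 3 10 7 8 4 13 5 11) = ((2 4 3 13 10 5 7 11 8))^2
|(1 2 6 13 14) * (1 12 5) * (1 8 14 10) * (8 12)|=|(1 2 6 13 10)(5 12)(8 14)|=10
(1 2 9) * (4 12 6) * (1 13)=(1 2 9 13)(4 12 6)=[0, 2, 9, 3, 12, 5, 4, 7, 8, 13, 10, 11, 6, 1]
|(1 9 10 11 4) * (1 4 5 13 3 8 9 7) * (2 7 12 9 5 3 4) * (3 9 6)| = |(1 12 6 3 8 5 13 4 2 7)(9 10 11)| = 30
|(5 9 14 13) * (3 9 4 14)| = 4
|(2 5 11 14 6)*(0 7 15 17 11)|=9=|(0 7 15 17 11 14 6 2 5)|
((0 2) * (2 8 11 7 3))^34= (0 3 11)(2 7 8)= ((0 8 11 7 3 2))^34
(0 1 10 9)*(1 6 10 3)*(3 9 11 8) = [6, 9, 2, 1, 4, 5, 10, 7, 3, 0, 11, 8] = (0 6 10 11 8 3 1 9)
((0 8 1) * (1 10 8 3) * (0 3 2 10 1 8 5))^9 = ((0 2 10 5)(1 3 8))^9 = (0 2 10 5)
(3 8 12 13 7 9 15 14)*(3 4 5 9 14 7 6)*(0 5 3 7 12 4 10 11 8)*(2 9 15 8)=(0 5 15 12 13 6 7 14 10 11 2 9 8 4 3)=[5, 1, 9, 0, 3, 15, 7, 14, 4, 8, 11, 2, 13, 6, 10, 12]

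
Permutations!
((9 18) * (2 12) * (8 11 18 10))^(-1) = (2 12)(8 10 9 18 11)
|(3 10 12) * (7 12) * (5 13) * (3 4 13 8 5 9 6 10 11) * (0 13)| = |(0 13 9 6 10 7 12 4)(3 11)(5 8)| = 8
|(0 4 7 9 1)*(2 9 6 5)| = |(0 4 7 6 5 2 9 1)| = 8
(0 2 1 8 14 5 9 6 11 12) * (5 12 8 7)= (0 2 1 7 5 9 6 11 8 14 12)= [2, 7, 1, 3, 4, 9, 11, 5, 14, 6, 10, 8, 0, 13, 12]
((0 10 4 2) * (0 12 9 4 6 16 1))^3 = ((0 10 6 16 1)(2 12 9 4))^3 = (0 16 10 1 6)(2 4 9 12)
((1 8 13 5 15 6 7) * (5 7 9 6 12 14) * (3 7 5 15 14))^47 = ((1 8 13 5 14 15 12 3 7)(6 9))^47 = (1 13 14 12 7 8 5 15 3)(6 9)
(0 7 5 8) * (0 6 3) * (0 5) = (0 7)(3 5 8 6) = [7, 1, 2, 5, 4, 8, 3, 0, 6]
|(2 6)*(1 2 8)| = |(1 2 6 8)| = 4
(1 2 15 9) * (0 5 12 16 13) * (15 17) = (0 5 12 16 13)(1 2 17 15 9) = [5, 2, 17, 3, 4, 12, 6, 7, 8, 1, 10, 11, 16, 0, 14, 9, 13, 15]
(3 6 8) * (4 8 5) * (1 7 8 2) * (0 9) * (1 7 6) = (0 9)(1 6 5 4 2 7 8 3) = [9, 6, 7, 1, 2, 4, 5, 8, 3, 0]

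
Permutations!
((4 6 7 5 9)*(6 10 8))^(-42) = ((4 10 8 6 7 5 9))^(-42) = (10)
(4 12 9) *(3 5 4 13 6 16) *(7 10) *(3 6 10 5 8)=(3 8)(4 12 9 13 10 7 5)(6 16)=[0, 1, 2, 8, 12, 4, 16, 5, 3, 13, 7, 11, 9, 10, 14, 15, 6]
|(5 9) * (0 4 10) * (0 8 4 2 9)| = 12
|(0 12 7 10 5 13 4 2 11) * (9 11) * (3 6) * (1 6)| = 30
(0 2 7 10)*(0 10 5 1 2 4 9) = (10)(0 4 9)(1 2 7 5) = [4, 2, 7, 3, 9, 1, 6, 5, 8, 0, 10]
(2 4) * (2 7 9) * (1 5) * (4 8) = [0, 5, 8, 3, 7, 1, 6, 9, 4, 2] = (1 5)(2 8 4 7 9)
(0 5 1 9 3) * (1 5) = (0 1 9 3) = [1, 9, 2, 0, 4, 5, 6, 7, 8, 3]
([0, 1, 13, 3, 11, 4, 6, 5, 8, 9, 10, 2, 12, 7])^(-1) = (2 11 4 5 7 13)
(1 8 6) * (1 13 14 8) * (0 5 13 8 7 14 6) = (0 5 13 6 8)(7 14) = [5, 1, 2, 3, 4, 13, 8, 14, 0, 9, 10, 11, 12, 6, 7]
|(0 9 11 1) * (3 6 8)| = 12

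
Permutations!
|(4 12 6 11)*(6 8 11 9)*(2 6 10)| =4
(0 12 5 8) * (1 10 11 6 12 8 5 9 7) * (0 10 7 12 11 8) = (1 7)(6 11)(8 10)(9 12) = [0, 7, 2, 3, 4, 5, 11, 1, 10, 12, 8, 6, 9]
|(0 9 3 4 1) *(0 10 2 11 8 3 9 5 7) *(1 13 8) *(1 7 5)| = |(0 1 10 2 11 7)(3 4 13 8)| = 12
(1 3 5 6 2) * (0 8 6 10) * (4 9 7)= (0 8 6 2 1 3 5 10)(4 9 7)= [8, 3, 1, 5, 9, 10, 2, 4, 6, 7, 0]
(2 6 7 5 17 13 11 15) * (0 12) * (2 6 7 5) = (0 12)(2 7)(5 17 13 11 15 6) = [12, 1, 7, 3, 4, 17, 5, 2, 8, 9, 10, 15, 0, 11, 14, 6, 16, 13]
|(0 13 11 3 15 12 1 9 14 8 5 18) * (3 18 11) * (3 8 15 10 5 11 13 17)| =|(0 17 3 10 5 13 8 11 18)(1 9 14 15 12)| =45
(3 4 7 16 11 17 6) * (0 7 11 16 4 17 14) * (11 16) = [7, 1, 2, 17, 16, 5, 3, 4, 8, 9, 10, 14, 12, 13, 0, 15, 11, 6] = (0 7 4 16 11 14)(3 17 6)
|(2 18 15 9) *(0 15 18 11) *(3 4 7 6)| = |(18)(0 15 9 2 11)(3 4 7 6)| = 20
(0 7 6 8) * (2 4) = (0 7 6 8)(2 4) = [7, 1, 4, 3, 2, 5, 8, 6, 0]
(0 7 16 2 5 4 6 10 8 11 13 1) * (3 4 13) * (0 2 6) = (0 7 16 6 10 8 11 3 4)(1 2 5 13) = [7, 2, 5, 4, 0, 13, 10, 16, 11, 9, 8, 3, 12, 1, 14, 15, 6]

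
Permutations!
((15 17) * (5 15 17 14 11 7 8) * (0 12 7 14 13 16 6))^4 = ((17)(0 12 7 8 5 15 13 16 6)(11 14))^4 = (17)(0 5 6 8 16 7 13 12 15)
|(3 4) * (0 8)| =|(0 8)(3 4)| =2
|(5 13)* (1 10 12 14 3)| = |(1 10 12 14 3)(5 13)| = 10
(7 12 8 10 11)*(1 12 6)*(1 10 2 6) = (1 12 8 2 6 10 11 7) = [0, 12, 6, 3, 4, 5, 10, 1, 2, 9, 11, 7, 8]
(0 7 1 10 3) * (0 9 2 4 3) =(0 7 1 10)(2 4 3 9) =[7, 10, 4, 9, 3, 5, 6, 1, 8, 2, 0]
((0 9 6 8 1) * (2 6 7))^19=(0 8 2 9 1 6 7)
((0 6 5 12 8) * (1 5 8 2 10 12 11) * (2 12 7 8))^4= ((12)(0 6 2 10 7 8)(1 5 11))^4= (12)(0 7 2)(1 5 11)(6 8 10)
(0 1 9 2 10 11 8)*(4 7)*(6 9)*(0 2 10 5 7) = (0 1 6 9 10 11 8 2 5 7 4) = [1, 6, 5, 3, 0, 7, 9, 4, 2, 10, 11, 8]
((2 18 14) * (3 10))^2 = ((2 18 14)(3 10))^2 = (2 14 18)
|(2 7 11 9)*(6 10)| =|(2 7 11 9)(6 10)| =4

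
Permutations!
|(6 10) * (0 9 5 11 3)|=|(0 9 5 11 3)(6 10)|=10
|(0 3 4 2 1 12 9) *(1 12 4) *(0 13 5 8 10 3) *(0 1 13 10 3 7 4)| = |(0 1)(2 12 9 10 7 4)(3 13 5 8)| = 12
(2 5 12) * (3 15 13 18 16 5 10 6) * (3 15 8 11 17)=[0, 1, 10, 8, 4, 12, 15, 7, 11, 9, 6, 17, 2, 18, 14, 13, 5, 3, 16]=(2 10 6 15 13 18 16 5 12)(3 8 11 17)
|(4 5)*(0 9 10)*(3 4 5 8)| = |(0 9 10)(3 4 8)| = 3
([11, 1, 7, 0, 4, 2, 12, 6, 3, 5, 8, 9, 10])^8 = [10, 1, 11, 12, 4, 0, 5, 9, 6, 3, 7, 8, 2]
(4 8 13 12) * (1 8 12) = (1 8 13)(4 12) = [0, 8, 2, 3, 12, 5, 6, 7, 13, 9, 10, 11, 4, 1]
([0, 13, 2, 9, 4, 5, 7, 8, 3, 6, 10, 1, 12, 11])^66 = [0, 1, 2, 9, 4, 5, 7, 8, 3, 6, 10, 11, 12, 13]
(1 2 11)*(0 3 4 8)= (0 3 4 8)(1 2 11)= [3, 2, 11, 4, 8, 5, 6, 7, 0, 9, 10, 1]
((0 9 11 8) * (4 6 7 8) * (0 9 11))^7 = (11)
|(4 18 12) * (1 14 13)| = |(1 14 13)(4 18 12)| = 3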